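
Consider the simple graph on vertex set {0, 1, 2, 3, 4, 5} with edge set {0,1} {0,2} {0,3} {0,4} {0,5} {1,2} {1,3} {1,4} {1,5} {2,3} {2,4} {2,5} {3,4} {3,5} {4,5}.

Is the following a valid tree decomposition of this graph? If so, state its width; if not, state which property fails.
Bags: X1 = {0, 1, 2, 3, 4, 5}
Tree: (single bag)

Checking the three conditions: (i) the bags cover all of {0, 1, 2, 3, 4, 5}; (ii) for each edge, some bag contains both endpoints; (iii) the bags containing any fixed vertex form a subtree. All hold, so the decomposition is valid with width 6 − 1 = 5.

Yes; width 5.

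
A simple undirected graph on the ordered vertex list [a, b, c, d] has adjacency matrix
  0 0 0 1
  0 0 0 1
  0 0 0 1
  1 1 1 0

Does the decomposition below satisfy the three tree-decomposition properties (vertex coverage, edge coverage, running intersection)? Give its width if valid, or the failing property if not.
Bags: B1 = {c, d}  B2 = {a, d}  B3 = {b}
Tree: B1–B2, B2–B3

No — edge (d,b) lies in no bag.

A tree decomposition must satisfy three properties: every vertex lies in some bag; for every edge, both endpoints lie together in some bag; and for every vertex, the bags containing it form a connected subtree. Here edge (d,b) lies in no bag, so the decomposition is invalid.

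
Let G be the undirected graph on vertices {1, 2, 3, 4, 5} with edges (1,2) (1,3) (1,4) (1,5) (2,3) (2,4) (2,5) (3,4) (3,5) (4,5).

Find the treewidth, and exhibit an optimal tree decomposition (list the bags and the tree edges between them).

Treewidth 4.
One such decomposition:
Bags: B1 = {1, 2, 3, 4, 5}
Tree: (single bag)

A single bag containing all 5 vertices is trivially a valid decomposition of width 4. For the lower bound, the 5 vertices {1, 2, 3, 4, 5} are pairwise adjacent, and any tree decomposition puts a clique entirely inside one bag — forcing width ≥ 4. Combining the bounds, tw(G) = 4.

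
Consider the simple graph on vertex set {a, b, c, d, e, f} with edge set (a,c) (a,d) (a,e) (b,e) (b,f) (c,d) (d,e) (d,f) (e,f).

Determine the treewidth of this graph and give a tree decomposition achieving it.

The largest bag has 3 vertices, giving width 2; this decomposition certifies tw(G) ≤ 2. Conversely, {a, d, e} is a clique of size 3, and the vertices of any clique must share a bag in every tree decomposition; so some bag has ≥ 3 vertices and tw(G) ≥ 2. Hence tw(G) = 2 exactly.

Treewidth 2.
One optimal decomposition is:
Bags: B1 = {d, e, f}  B2 = {a, d, e}  B3 = {b, e, f}  B4 = {a, c, d}
Tree: B1–B2, B1–B3, B2–B4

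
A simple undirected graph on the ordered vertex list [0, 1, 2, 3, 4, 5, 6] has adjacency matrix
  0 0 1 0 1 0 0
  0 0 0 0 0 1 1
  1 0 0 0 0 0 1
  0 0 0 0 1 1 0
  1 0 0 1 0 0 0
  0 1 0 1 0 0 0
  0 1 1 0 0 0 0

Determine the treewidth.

2

A width-2 tree decomposition is:
Bags: B1 = {0, 3, 4}  B2 = {0, 3, 5}  B3 = {0, 1, 5}  B4 = {0, 1, 6}  B5 = {0, 2, 6}
Tree: B1–B2, B2–B3, B3–B4, B4–B5
The largest bag has 3 vertices, giving width 2; this decomposition certifies tw(G) ≤ 2. Since 0–4–3–5–1–6–2–0 is a cycle in G, G is not acyclic. Forests are exactly the graphs of treewidth ≤ 1, so tw(G) ≥ 2. Therefore the treewidth is 2.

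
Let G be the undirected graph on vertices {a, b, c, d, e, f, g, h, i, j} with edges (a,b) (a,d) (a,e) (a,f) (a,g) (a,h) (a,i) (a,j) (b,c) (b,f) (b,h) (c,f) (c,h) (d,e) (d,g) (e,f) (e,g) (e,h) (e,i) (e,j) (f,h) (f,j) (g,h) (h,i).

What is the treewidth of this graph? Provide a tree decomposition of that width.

Treewidth 3.
Bags: B1 = {a, b, f, h}  B2 = {a, e, f, h}  B3 = {a, e, h, i}  B4 = {a, e, g, h}  B5 = {b, c, f, h}  B6 = {a, e, f, j}  B7 = {a, d, e, g}
Tree: B1–B2, B2–B3, B2–B4, B1–B5, B2–B6, B4–B7

The largest bag has 4 vertices, giving width 3; this decomposition certifies tw(G) ≤ 3. For the lower bound, the 4 vertices {b, c, f, h} are pairwise adjacent, and any tree decomposition puts a clique entirely inside one bag — forcing width ≥ 3. Combining the bounds, tw(G) = 3.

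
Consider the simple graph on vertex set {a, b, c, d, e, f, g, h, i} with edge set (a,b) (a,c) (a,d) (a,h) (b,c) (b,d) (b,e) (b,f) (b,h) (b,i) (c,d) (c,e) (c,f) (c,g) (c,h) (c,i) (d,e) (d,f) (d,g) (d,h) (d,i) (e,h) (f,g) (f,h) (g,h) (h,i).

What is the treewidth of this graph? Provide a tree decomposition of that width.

Treewidth 4.
One such decomposition:
Bags: B1 = {a, b, c, d, h}  B2 = {b, c, d, h, i}  B3 = {b, c, d, f, h}  B4 = {b, c, d, e, h}  B5 = {c, d, f, g, h}
Tree: B1–B2, B2–B3, B1–B4, B3–B5

The largest bag has 5 vertices, giving width 4; this decomposition certifies tw(G) ≤ 4. Conversely, {c, d, f, g, h} is a clique of size 5, and the vertices of any clique must share a bag in every tree decomposition; so some bag has ≥ 5 vertices and tw(G) ≥ 4. Therefore the treewidth is 4.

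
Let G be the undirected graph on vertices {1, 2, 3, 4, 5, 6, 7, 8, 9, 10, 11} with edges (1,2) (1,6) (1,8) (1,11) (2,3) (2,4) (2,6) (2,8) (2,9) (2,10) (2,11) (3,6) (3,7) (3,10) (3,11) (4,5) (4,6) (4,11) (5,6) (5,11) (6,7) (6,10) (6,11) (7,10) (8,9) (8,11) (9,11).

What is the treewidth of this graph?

A width-3 tree decomposition is:
Bags: B1 = {1, 2, 6, 11}  B2 = {2, 4, 6, 11}  B3 = {2, 3, 6, 11}  B4 = {2, 3, 6, 10}  B5 = {3, 6, 7, 10}  B6 = {1, 2, 8, 11}  B7 = {4, 5, 6, 11}  B8 = {2, 8, 9, 11}
Tree: B1–B2, B1–B3, B3–B4, B4–B5, B1–B6, B2–B7, B6–B8
Every bag has size at most 4, so the width is 4 − 1 = 3 and tw(G) ≤ 3. Conversely, {2, 3, 6, 10} is a clique of size 4, and the vertices of any clique must share a bag in every tree decomposition; so some bag has ≥ 4 vertices and tw(G) ≥ 3. Combining the bounds, tw(G) = 3.

3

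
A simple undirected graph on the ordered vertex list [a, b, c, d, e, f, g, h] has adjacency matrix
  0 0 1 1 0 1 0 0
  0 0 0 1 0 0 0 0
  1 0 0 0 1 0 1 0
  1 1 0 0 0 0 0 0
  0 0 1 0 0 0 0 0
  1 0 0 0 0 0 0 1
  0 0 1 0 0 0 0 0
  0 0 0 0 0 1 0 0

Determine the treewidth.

1

A width-1 tree decomposition is:
Bags: B1 = {c, g}  B2 = {a, c}  B3 = {a, f}  B4 = {c, e}  B5 = {a, d}  B6 = {f, h}  B7 = {b, d}
Tree: B1–B2, B2–B3, B1–B4, B2–B5, B3–B6, B5–B7
Every bag has size at most 2, so the width is 2 − 1 = 1 and tw(G) ≤ 1. Since G has at least one edge (e.g. c–g), it is not an edgeless graph, so tw(G) ≥ 1. Combining the bounds, tw(G) = 1.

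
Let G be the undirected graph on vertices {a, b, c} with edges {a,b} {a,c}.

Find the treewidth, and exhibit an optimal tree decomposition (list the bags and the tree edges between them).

Treewidth 1.
Bags: B1 = {a, c}  B2 = {a, b}
Tree: B1–B2

Each bag holds 2 vertices, so the decomposition has width 1, which upper-bounds the treewidth. Since G has at least one edge (e.g. c–a), it is not an edgeless graph, so tw(G) ≥ 1. The upper and lower bounds meet at 1, so that is the treewidth.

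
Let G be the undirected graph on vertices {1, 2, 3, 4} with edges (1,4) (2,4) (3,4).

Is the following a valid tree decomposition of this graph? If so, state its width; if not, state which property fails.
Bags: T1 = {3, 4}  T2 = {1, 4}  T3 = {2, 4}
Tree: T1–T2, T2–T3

Yes; width 1.

Every vertex of G appears in some bag (union = {1, 2, 3, 4}); every edge is covered by a bag; and for each vertex v the set of bags containing v is connected in the bag tree. The decomposition is therefore valid. The largest bag has 2 vertices, so the width is 1.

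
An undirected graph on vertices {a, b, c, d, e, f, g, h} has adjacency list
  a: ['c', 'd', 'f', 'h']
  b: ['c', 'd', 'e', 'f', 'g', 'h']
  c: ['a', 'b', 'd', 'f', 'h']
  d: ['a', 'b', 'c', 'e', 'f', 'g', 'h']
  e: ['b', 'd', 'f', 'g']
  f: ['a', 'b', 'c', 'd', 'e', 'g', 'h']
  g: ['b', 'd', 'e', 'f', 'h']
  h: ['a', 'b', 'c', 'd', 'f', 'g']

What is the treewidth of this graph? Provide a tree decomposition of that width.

Every bag has size at most 5, so the width is 5 − 1 = 4 and tw(G) ≤ 4. Conversely, {b, d, e, f, g} is a clique of size 5, and the vertices of any clique must share a bag in every tree decomposition; so some bag has ≥ 5 vertices and tw(G) ≥ 4. Hence tw(G) = 4 exactly.

Treewidth 4.
One optimal decomposition is:
Bags: B1 = {b, c, d, f, h}  B2 = {b, d, f, g, h}  B3 = {b, d, e, f, g}  B4 = {a, c, d, f, h}
Tree: B1–B2, B2–B3, B1–B4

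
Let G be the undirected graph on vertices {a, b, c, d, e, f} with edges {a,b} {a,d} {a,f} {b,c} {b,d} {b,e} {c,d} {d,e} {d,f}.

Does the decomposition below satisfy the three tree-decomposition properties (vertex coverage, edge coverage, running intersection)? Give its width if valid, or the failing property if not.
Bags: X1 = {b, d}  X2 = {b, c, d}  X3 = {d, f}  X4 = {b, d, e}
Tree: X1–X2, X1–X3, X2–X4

No — vertex a appears in no bag.

A tree decomposition must satisfy three properties: every vertex lies in some bag; for every edge, both endpoints lie together in some bag; and for every vertex, the bags containing it form a connected subtree. Here vertex a appears in no bag, so the decomposition is invalid.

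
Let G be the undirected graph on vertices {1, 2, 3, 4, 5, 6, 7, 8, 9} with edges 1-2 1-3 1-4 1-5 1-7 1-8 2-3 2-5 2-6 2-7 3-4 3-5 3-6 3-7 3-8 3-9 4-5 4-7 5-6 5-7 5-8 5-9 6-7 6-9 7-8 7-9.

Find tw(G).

4

A width-4 tree decomposition is:
Bags: B1 = {1, 2, 3, 5, 7}  B2 = {2, 3, 5, 6, 7}  B3 = {1, 3, 5, 7, 8}  B4 = {3, 5, 6, 7, 9}  B5 = {1, 3, 4, 5, 7}
Tree: B1–B2, B1–B3, B2–B4, B1–B5
The largest bag has 5 vertices, giving width 4; this decomposition certifies tw(G) ≤ 4. On the other hand G contains the 5-clique {1, 3, 5, 7, 8}. A clique must lie in a single bag of any decomposition, so no decomposition can have width below 4. Therefore the treewidth is 4.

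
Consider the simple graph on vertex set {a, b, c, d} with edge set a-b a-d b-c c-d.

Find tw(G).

2

A width-2 tree decomposition is:
Bags: B1 = {a, c, d}  B2 = {a, b, c}
Tree: B1–B2
Each bag holds 3 vertices, so the decomposition has width 2, which upper-bounds the treewidth. For the lower bound, G contains the cycle a–d–c–b–a, so G is not a forest; only forests have treewidth ≤ 1, hence tw(G) ≥ 2. Therefore the treewidth is 2.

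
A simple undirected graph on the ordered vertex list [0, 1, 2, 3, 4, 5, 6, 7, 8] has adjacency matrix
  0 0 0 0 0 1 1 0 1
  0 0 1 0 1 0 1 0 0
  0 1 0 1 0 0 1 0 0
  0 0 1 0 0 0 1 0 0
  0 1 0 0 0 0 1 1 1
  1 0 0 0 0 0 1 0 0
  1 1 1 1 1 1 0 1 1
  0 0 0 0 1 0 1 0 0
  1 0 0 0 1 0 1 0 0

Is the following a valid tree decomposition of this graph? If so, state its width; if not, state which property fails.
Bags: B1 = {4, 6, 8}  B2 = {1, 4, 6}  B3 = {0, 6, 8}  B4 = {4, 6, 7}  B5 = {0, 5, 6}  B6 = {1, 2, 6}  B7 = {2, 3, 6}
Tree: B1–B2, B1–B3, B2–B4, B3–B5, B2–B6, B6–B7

Every vertex of G appears in some bag (union = {0, 1, 2, 3, 4, 5, 6, 7, 8}); every edge is covered by a bag; and for each vertex v the set of bags containing v is connected in the bag tree. The decomposition is therefore valid. The largest bag has 3 vertices, so the width is 2.

Yes; width 2.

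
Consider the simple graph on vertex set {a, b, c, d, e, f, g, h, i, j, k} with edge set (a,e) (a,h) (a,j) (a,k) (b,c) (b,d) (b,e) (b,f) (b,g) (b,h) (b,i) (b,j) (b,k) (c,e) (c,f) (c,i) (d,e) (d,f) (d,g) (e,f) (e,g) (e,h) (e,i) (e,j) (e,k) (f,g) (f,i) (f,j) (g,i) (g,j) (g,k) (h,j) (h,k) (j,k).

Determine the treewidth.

4

A width-4 tree decomposition is:
Bags: B1 = {b, e, h, j, k}  B2 = {b, e, g, j, k}  B3 = {b, e, f, g, j}  B4 = {b, e, f, g, i}  B5 = {b, c, e, f, i}  B6 = {a, e, h, j, k}  B7 = {b, d, e, f, g}
Tree: B1–B2, B2–B3, B3–B4, B4–B5, B1–B6, B3–B7
Every bag has size at most 5, so the width is 5 − 1 = 4 and tw(G) ≤ 4. Conversely, {a, e, h, j, k} is a clique of size 5, and the vertices of any clique must share a bag in every tree decomposition; so some bag has ≥ 5 vertices and tw(G) ≥ 4. Therefore the treewidth is 4.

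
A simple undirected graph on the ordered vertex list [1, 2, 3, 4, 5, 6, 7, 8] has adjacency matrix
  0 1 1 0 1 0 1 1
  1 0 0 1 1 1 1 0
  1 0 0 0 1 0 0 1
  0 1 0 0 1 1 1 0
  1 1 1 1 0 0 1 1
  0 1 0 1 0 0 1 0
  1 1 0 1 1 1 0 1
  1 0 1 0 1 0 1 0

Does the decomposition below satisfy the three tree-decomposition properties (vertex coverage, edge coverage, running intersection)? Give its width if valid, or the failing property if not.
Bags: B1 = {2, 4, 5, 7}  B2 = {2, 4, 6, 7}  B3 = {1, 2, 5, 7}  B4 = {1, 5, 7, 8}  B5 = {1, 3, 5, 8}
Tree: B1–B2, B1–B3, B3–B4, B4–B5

Every vertex of G appears in some bag (union = {1, 2, 3, 4, 5, 6, 7, 8}); every edge is covered by a bag; and for each vertex v the set of bags containing v is connected in the bag tree. The decomposition is therefore valid. The largest bag has 4 vertices, so the width is 3.

Yes; width 3.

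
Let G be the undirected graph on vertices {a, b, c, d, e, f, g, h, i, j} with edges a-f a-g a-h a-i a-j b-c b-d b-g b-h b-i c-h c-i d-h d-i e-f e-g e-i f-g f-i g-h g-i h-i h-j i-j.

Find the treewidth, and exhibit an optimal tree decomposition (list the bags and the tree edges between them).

Treewidth 3.
One such decomposition:
Bags: B1 = {b, g, h, i}  B2 = {a, g, h, i}  B3 = {a, h, i, j}  B4 = {a, f, g, i}  B5 = {b, c, h, i}  B6 = {e, f, g, i}  B7 = {b, d, h, i}
Tree: B1–B2, B2–B3, B2–B4, B1–B5, B4–B6, B5–B7

Each bag holds 4 vertices, so the decomposition has width 3, which upper-bounds the treewidth. For the lower bound, the 4 vertices {e, f, g, i} are pairwise adjacent, and any tree decomposition puts a clique entirely inside one bag — forcing width ≥ 3. Combining the bounds, tw(G) = 3.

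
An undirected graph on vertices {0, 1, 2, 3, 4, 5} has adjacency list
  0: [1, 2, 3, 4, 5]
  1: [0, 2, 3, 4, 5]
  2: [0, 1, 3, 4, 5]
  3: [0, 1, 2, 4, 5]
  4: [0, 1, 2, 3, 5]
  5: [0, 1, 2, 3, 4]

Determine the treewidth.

A width-5 tree decomposition is:
Bags: B1 = {0, 1, 2, 3, 4, 5}
Tree: (single bag)
A single bag containing all 6 vertices is trivially a valid decomposition of width 5. Conversely, {0, 1, 2, 3, 4, 5} is a clique of size 6, and the vertices of any clique must share a bag in every tree decomposition; so some bag has ≥ 6 vertices and tw(G) ≥ 5. The upper and lower bounds meet at 5, so that is the treewidth.

5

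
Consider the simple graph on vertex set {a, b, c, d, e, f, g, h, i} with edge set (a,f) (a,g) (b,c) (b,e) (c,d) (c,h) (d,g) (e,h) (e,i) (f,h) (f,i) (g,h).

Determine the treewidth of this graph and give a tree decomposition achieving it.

Treewidth 3.
One optimal decomposition is:
Bags: B1 = {a, e, f, i}  B2 = {a, e, f, h}  B3 = {a, e, g, h}  B4 = {b, e, g, h}  B5 = {b, c, g, h}  B6 = {b, c, d, g}
Tree: B1–B2, B2–B3, B3–B4, B4–B5, B5–B6

Every bag has size at most 4, so the width is 4 − 1 = 3 and tw(G) ≤ 3. For the lower bound: the 4 vertex sets {a,f,i}, {e}, {h}, {b,c,d,g} are disjoint, each induces a connected subgraph, and every pair is joined by at least one edge of G. Contracting each set to a single vertex therefore yields K_{4} as a minor, and since treewidth is minor-monotone, tw(G) ≥ tw(K_{4}) = 3. Therefore the treewidth is 3.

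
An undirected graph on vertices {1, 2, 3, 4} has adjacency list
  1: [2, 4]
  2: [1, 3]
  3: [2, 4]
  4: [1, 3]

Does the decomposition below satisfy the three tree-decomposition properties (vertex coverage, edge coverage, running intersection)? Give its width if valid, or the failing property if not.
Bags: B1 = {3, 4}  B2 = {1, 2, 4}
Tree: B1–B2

No — edge (2,3) lies in no bag.

A tree decomposition must satisfy three properties: every vertex lies in some bag; for every edge, both endpoints lie together in some bag; and for every vertex, the bags containing it form a connected subtree. Here edge (2,3) lies in no bag, so the decomposition is invalid.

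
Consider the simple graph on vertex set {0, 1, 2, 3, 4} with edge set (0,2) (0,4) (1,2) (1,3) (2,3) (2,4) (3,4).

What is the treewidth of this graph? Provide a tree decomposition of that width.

The largest bag has 3 vertices, giving width 2; this decomposition certifies tw(G) ≤ 2. On the other hand G contains the 3-clique {0, 2, 4}. A clique must lie in a single bag of any decomposition, so no decomposition can have width below 2. Therefore the treewidth is 2.

Treewidth 2.
Bags: B1 = {0, 2, 4}  B2 = {2, 3, 4}  B3 = {1, 2, 3}
Tree: B1–B2, B2–B3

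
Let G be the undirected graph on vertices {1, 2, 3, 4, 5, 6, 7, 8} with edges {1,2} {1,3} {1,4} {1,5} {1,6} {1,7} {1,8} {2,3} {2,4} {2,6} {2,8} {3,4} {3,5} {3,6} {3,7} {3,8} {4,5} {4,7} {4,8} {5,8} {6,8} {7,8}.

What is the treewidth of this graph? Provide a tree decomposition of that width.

The largest bag has 5 vertices, giving width 4; this decomposition certifies tw(G) ≤ 4. For the lower bound, the 5 vertices {1, 2, 3, 4, 8} are pairwise adjacent, and any tree decomposition puts a clique entirely inside one bag — forcing width ≥ 4. Hence tw(G) = 4 exactly.

Treewidth 4.
One optimal decomposition is:
Bags: B1 = {1, 3, 4, 7, 8}  B2 = {1, 3, 4, 5, 8}  B3 = {1, 2, 3, 4, 8}  B4 = {1, 2, 3, 6, 8}
Tree: B1–B2, B1–B3, B3–B4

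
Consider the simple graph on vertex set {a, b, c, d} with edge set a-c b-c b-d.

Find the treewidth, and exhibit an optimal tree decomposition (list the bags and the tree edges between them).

Treewidth 1.
One such decomposition:
Bags: B1 = {a, c}  B2 = {b, c}  B3 = {b, d}
Tree: B1–B2, B2–B3

Each bag holds 2 vertices, so the decomposition has width 1, which upper-bounds the treewidth. Since G has at least one edge (e.g. a–c), it is not an edgeless graph, so tw(G) ≥ 1. The upper and lower bounds meet at 1, so that is the treewidth.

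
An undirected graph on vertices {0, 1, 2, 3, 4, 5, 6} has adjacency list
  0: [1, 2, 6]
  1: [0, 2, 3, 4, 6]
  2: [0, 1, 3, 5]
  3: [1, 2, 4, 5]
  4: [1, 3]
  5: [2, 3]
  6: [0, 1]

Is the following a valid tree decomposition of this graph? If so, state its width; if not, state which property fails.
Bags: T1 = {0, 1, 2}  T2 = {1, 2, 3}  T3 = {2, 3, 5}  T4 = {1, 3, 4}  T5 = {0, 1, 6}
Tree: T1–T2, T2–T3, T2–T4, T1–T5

Yes; width 2.

Vertex coverage: the bags together contain {0, 1, 2, 3, 4, 5, 6}, the full vertex set. Edge coverage: each edge of G has both endpoints in at least one bag. Running intersection: for every vertex, the bags containing it form a connected subtree. All three properties hold, so this is a valid tree decomposition of width max|bag| − 1 = 2, and hence tw(G) ≤ 2.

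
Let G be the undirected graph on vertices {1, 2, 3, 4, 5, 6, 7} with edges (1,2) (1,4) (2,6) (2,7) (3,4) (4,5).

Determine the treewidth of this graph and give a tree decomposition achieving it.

Treewidth 1.
One such decomposition:
Bags: B1 = {1, 4}  B2 = {1, 2}  B3 = {2, 7}  B4 = {2, 6}  B5 = {4, 5}  B6 = {3, 4}
Tree: B1–B2, B2–B3, B2–B4, B1–B5, B5–B6

Each bag holds 2 vertices, so the decomposition has width 1, which upper-bounds the treewidth. Since G has at least one edge (e.g. 4–1), it is not an edgeless graph, so tw(G) ≥ 1. Combining the bounds, tw(G) = 1.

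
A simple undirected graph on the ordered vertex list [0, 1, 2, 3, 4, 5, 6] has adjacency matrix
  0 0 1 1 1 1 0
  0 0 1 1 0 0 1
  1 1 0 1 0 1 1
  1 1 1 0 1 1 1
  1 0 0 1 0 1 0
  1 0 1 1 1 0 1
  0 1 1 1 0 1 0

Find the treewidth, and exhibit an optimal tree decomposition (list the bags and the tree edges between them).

The largest bag has 4 vertices, giving width 3; this decomposition certifies tw(G) ≤ 3. On the other hand G contains the 4-clique {1, 2, 3, 6}. A clique must lie in a single bag of any decomposition, so no decomposition can have width below 3. The upper and lower bounds meet at 3, so that is the treewidth.

Treewidth 3.
One optimal decomposition is:
Bags: B1 = {0, 2, 3, 5}  B2 = {0, 3, 4, 5}  B3 = {2, 3, 5, 6}  B4 = {1, 2, 3, 6}
Tree: B1–B2, B1–B3, B3–B4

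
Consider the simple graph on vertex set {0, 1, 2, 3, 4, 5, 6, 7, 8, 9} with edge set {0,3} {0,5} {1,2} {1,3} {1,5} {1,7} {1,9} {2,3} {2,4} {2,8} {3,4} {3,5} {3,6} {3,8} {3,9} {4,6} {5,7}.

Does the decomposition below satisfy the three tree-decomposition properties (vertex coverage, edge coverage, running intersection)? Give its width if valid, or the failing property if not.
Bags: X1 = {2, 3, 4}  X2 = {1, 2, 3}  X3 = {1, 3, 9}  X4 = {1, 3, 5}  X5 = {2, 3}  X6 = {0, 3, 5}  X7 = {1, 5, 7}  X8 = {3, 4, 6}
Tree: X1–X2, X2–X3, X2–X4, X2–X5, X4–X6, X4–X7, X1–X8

A tree decomposition must satisfy three properties: every vertex lies in some bag; for every edge, both endpoints lie together in some bag; and for every vertex, the bags containing it form a connected subtree. Here vertex 8 appears in no bag, so the decomposition is invalid.

No — vertex 8 appears in no bag.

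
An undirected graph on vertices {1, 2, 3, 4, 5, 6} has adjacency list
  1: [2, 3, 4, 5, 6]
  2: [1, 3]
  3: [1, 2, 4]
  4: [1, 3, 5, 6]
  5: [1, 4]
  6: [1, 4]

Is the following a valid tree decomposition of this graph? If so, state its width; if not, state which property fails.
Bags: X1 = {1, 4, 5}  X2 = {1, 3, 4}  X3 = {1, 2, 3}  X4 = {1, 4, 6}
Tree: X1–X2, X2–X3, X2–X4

Yes; width 2.

Checking the three conditions: (i) the bags cover all of {1, 2, 3, 4, 5, 6}; (ii) for each edge, some bag contains both endpoints; (iii) the bags containing any fixed vertex form a subtree. All hold, so the decomposition is valid with width 3 − 1 = 2.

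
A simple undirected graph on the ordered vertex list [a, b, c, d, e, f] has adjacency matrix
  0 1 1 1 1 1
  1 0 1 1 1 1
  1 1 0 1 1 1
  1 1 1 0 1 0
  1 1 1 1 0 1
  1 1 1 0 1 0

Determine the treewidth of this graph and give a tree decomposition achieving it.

Each bag holds 5 vertices, so the decomposition has width 4, which upper-bounds the treewidth. For the lower bound, the 5 vertices {a, b, c, d, e} are pairwise adjacent, and any tree decomposition puts a clique entirely inside one bag — forcing width ≥ 4. Therefore the treewidth is 4.

Treewidth 4.
One such decomposition:
Bags: B1 = {a, b, c, e, f}  B2 = {a, b, c, d, e}
Tree: B1–B2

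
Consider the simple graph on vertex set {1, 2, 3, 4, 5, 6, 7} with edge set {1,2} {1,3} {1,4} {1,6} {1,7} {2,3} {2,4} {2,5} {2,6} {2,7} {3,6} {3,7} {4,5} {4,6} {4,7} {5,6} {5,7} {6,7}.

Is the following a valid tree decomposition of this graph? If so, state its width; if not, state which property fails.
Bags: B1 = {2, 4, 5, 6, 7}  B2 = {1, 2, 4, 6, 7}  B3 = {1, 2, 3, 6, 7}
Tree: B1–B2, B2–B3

Yes; width 4.

Checking the three conditions: (i) the bags cover all of {1, 2, 3, 4, 5, 6, 7}; (ii) for each edge, some bag contains both endpoints; (iii) the bags containing any fixed vertex form a subtree. All hold, so the decomposition is valid with width 5 − 1 = 4.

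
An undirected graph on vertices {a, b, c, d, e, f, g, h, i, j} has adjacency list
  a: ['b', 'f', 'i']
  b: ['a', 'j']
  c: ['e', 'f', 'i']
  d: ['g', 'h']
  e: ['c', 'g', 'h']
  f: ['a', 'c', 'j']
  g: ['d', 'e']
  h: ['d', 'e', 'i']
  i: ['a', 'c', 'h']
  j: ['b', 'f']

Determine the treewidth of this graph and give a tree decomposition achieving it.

The largest bag has 3 vertices, giving width 2; this decomposition certifies tw(G) ≤ 2. Since b–j–f–a–b is a cycle in G, G is not acyclic. Forests are exactly the graphs of treewidth ≤ 1, so tw(G) ≥ 2. Combining the bounds, tw(G) = 2.

Treewidth 2.
Bags: B1 = {a, b, j}  B2 = {a, f, j}  B3 = {a, f, i}  B4 = {c, f, i}  B5 = {c, h, i}  B6 = {c, e, h}  B7 = {d, e, h}  B8 = {d, e, g}
Tree: B1–B2, B2–B3, B3–B4, B4–B5, B5–B6, B6–B7, B7–B8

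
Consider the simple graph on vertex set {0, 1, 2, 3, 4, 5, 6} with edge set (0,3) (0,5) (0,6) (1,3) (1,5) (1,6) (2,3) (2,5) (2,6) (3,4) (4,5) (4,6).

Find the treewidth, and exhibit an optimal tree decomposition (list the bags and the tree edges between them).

Treewidth 3.
One such decomposition:
Bags: B1 = {3, 4, 5, 6}  B2 = {0, 3, 5, 6}  B3 = {2, 3, 5, 6}  B4 = {1, 3, 5, 6}
Tree: B1–B2, B2–B3, B3–B4

Every bag has size at most 4, so the width is 4 − 1 = 3 and tw(G) ≤ 3. For the lower bound: the 4 vertex sets {4,5}, {0,6}, {3}, {2} are disjoint, each induces a connected subgraph, and every pair is joined by at least one edge of G. Contracting each set to a single vertex therefore yields K_{4} as a minor, and since treewidth is minor-monotone, tw(G) ≥ tw(K_{4}) = 3. The upper and lower bounds meet at 3, so that is the treewidth.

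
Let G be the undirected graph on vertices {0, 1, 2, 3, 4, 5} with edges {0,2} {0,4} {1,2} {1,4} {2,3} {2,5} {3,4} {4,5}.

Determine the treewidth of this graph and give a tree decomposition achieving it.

The largest bag has 3 vertices, giving width 2; this decomposition certifies tw(G) ≤ 2. The edges 1–4–5–2–1 form a cycle, so G is not a tree and its treewidth is at least 2. The upper and lower bounds meet at 2, so that is the treewidth.

Treewidth 2.
Bags: B1 = {1, 2, 4}  B2 = {2, 4, 5}  B3 = {0, 2, 4}  B4 = {2, 3, 4}
Tree: B1–B2, B2–B3, B3–B4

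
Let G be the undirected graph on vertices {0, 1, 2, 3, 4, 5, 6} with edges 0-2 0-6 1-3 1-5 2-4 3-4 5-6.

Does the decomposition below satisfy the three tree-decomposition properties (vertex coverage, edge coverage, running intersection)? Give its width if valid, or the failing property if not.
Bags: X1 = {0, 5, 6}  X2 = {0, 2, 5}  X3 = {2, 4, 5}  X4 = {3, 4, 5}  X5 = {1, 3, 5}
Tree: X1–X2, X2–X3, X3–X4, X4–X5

Checking the three conditions: (i) the bags cover all of {0, 1, 2, 3, 4, 5, 6}; (ii) for each edge, some bag contains both endpoints; (iii) the bags containing any fixed vertex form a subtree. All hold, so the decomposition is valid with width 3 − 1 = 2.

Yes; width 2.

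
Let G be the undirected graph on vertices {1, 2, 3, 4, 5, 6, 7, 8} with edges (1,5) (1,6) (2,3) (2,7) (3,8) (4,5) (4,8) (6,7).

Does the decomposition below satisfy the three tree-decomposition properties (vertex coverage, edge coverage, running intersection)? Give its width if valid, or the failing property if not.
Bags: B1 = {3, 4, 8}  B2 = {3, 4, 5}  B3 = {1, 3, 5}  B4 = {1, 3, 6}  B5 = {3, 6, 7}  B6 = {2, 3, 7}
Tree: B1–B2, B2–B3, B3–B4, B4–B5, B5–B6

Vertex coverage: the bags together contain {1, 2, 3, 4, 5, 6, 7, 8}, the full vertex set. Edge coverage: each edge of G has both endpoints in at least one bag. Running intersection: for every vertex, the bags containing it form a connected subtree. All three properties hold, so this is a valid tree decomposition of width max|bag| − 1 = 2, and hence tw(G) ≤ 2.

Yes; width 2.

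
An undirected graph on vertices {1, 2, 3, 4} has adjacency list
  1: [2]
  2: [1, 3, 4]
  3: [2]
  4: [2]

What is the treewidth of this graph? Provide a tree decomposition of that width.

The largest bag has 2 vertices, giving width 1; this decomposition certifies tw(G) ≤ 1. Any graph with an edge has treewidth ≥ 1, and G has the edge 3–2. The upper and lower bounds meet at 1, so that is the treewidth.

Treewidth 1.
Bags: B1 = {2, 3}  B2 = {2, 4}  B3 = {1, 2}
Tree: B1–B2, B2–B3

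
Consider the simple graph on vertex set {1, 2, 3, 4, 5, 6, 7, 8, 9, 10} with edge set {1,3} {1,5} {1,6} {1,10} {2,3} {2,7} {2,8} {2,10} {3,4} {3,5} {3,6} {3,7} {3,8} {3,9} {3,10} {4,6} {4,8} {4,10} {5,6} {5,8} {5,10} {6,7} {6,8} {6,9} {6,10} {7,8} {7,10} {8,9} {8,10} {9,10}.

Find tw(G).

4

A width-4 tree decomposition is:
Bags: B1 = {3, 6, 7, 8, 10}  B2 = {3, 5, 6, 8, 10}  B3 = {2, 3, 7, 8, 10}  B4 = {3, 6, 8, 9, 10}  B5 = {3, 4, 6, 8, 10}  B6 = {1, 3, 5, 6, 10}
Tree: B1–B2, B1–B3, B1–B4, B2–B5, B2–B6
Every bag has size at most 5, so the width is 5 − 1 = 4 and tw(G) ≤ 4. Conversely, {2, 3, 7, 8, 10} is a clique of size 5, and the vertices of any clique must share a bag in every tree decomposition; so some bag has ≥ 5 vertices and tw(G) ≥ 4. Hence tw(G) = 4 exactly.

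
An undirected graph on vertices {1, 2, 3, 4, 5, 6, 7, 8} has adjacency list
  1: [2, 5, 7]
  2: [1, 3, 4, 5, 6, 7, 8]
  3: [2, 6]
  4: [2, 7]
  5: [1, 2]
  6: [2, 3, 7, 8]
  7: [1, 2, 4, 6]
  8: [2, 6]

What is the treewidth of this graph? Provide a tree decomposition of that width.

The largest bag has 3 vertices, giving width 2; this decomposition certifies tw(G) ≤ 2. For the lower bound, the 3 vertices {1, 2, 5} are pairwise adjacent, and any tree decomposition puts a clique entirely inside one bag — forcing width ≥ 2. The upper and lower bounds meet at 2, so that is the treewidth.

Treewidth 2.
One optimal decomposition is:
Bags: B1 = {2, 6, 7}  B2 = {2, 4, 7}  B3 = {2, 6, 8}  B4 = {2, 3, 6}  B5 = {1, 2, 7}  B6 = {1, 2, 5}
Tree: B1–B2, B1–B3, B1–B4, B2–B5, B5–B6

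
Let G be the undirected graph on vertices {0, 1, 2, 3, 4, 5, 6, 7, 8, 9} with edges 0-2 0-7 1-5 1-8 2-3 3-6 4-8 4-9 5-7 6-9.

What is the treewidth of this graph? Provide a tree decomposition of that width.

Each bag holds 3 vertices, so the decomposition has width 2, which upper-bounds the treewidth. The edges 8–1–5–7–0–2–3–6–9–4–8 form a cycle, so G is not a tree and its treewidth is at least 2. Combining the bounds, tw(G) = 2.

Treewidth 2.
One optimal decomposition is:
Bags: B1 = {1, 5, 8}  B2 = {5, 7, 8}  B3 = {0, 7, 8}  B4 = {0, 2, 8}  B5 = {2, 3, 8}  B6 = {3, 6, 8}  B7 = {6, 8, 9}  B8 = {4, 8, 9}
Tree: B1–B2, B2–B3, B3–B4, B4–B5, B5–B6, B6–B7, B7–B8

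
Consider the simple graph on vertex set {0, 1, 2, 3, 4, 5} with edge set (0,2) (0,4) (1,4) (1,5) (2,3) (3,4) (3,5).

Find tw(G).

2

A width-2 tree decomposition is:
Bags: B1 = {0, 2, 3}  B2 = {0, 3, 4}  B3 = {3, 4, 5}  B4 = {1, 4, 5}
Tree: B1–B2, B2–B3, B3–B4
Each bag holds 3 vertices, so the decomposition has width 2, which upper-bounds the treewidth. For the lower bound, G contains the cycle 2–0–4–3–2, so G is not a forest; only forests have treewidth ≤ 1, hence tw(G) ≥ 2. Combining the bounds, tw(G) = 2.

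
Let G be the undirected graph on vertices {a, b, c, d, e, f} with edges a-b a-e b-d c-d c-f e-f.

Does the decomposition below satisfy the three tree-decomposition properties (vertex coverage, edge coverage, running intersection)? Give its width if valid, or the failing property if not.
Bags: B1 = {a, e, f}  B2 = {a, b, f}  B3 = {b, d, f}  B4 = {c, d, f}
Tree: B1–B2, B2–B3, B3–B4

Vertex coverage: the bags together contain {a, b, c, d, e, f}, the full vertex set. Edge coverage: each edge of G has both endpoints in at least one bag. Running intersection: for every vertex, the bags containing it form a connected subtree. All three properties hold, so this is a valid tree decomposition of width max|bag| − 1 = 2, and hence tw(G) ≤ 2.

Yes; width 2.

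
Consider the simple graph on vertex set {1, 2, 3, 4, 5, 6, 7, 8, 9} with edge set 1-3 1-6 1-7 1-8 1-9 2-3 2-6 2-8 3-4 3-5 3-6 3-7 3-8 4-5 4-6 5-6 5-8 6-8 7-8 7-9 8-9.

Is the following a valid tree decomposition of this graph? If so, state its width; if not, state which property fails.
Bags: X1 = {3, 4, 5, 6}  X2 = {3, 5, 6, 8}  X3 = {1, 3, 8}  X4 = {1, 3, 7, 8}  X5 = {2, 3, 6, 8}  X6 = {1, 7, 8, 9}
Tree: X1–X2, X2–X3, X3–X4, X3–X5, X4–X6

A tree decomposition must satisfy three properties: every vertex lies in some bag; for every edge, both endpoints lie together in some bag; and for every vertex, the bags containing it form a connected subtree. Here edge (6,1) lies in no bag, so the decomposition is invalid.

No — edge (6,1) lies in no bag.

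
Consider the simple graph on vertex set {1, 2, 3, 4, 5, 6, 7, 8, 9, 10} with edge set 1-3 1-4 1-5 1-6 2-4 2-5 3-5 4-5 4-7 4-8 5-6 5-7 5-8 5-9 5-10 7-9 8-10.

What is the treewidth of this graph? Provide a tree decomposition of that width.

Each bag holds 3 vertices, so the decomposition has width 2, which upper-bounds the treewidth. Conversely, {1, 3, 5} is a clique of size 3, and the vertices of any clique must share a bag in every tree decomposition; so some bag has ≥ 3 vertices and tw(G) ≥ 2. Combining the bounds, tw(G) = 2.

Treewidth 2.
One optimal decomposition is:
Bags: B1 = {1, 4, 5}  B2 = {1, 3, 5}  B3 = {1, 5, 6}  B4 = {4, 5, 7}  B5 = {2, 4, 5}  B6 = {4, 5, 8}  B7 = {5, 7, 9}  B8 = {5, 8, 10}
Tree: B1–B2, B1–B3, B1–B4, B1–B5, B1–B6, B4–B7, B6–B8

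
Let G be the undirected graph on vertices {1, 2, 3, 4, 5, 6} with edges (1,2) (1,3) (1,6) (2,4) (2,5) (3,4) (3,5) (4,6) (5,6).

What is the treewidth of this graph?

A width-3 tree decomposition is:
Bags: B1 = {1, 2, 3, 6}  B2 = {2, 3, 5, 6}  B3 = {2, 3, 4, 6}
Tree: B1–B2, B2–B3
Every bag has size at most 4, so the width is 4 − 1 = 3 and tw(G) ≤ 3. For the lower bound: the 4 vertex sets {1,2}, {5,6}, {3}, {4} are disjoint, each induces a connected subgraph, and every pair is joined by at least one edge of G. Contracting each set to a single vertex therefore yields K_{4} as a minor, and since treewidth is minor-monotone, tw(G) ≥ tw(K_{4}) = 3. Therefore the treewidth is 3.

3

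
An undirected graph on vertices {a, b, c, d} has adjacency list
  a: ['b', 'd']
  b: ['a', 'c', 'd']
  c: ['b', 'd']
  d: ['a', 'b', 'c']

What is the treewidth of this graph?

2

A width-2 tree decomposition is:
Bags: B1 = {b, c, d}  B2 = {a, b, d}
Tree: B1–B2
Each bag holds 3 vertices, so the decomposition has width 2, which upper-bounds the treewidth. Conversely, {b, c, d} is a clique of size 3, and the vertices of any clique must share a bag in every tree decomposition; so some bag has ≥ 3 vertices and tw(G) ≥ 2. Hence tw(G) = 2 exactly.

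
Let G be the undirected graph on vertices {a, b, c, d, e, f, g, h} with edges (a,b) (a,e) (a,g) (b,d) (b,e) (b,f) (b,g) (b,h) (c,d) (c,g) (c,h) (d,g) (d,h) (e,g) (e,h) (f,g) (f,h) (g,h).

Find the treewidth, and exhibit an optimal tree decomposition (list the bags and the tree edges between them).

Each bag holds 4 vertices, so the decomposition has width 3, which upper-bounds the treewidth. Conversely, {c, d, g, h} is a clique of size 4, and the vertices of any clique must share a bag in every tree decomposition; so some bag has ≥ 4 vertices and tw(G) ≥ 3. Therefore the treewidth is 3.

Treewidth 3.
One optimal decomposition is:
Bags: B1 = {b, d, g, h}  B2 = {b, e, g, h}  B3 = {c, d, g, h}  B4 = {a, b, e, g}  B5 = {b, f, g, h}
Tree: B1–B2, B1–B3, B2–B4, B1–B5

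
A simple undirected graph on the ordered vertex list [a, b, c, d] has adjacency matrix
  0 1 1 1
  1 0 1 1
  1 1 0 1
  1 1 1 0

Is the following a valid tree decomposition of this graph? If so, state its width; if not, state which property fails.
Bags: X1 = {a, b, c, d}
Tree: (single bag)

Vertex coverage: the bags together contain {a, b, c, d}, the full vertex set. Edge coverage: each edge of G has both endpoints in at least one bag. Running intersection: for every vertex, the bags containing it form a connected subtree. All three properties hold, so this is a valid tree decomposition of width max|bag| − 1 = 3, and hence tw(G) ≤ 3.

Yes; width 3.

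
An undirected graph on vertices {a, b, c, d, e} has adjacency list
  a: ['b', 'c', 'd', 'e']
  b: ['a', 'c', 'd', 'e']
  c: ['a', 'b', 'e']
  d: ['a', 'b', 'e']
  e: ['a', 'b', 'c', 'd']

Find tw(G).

A width-3 tree decomposition is:
Bags: B1 = {a, b, d, e}  B2 = {a, b, c, e}
Tree: B1–B2
The largest bag has 4 vertices, giving width 3; this decomposition certifies tw(G) ≤ 3. Conversely, {a, b, d, e} is a clique of size 4, and the vertices of any clique must share a bag in every tree decomposition; so some bag has ≥ 4 vertices and tw(G) ≥ 3. Hence tw(G) = 3 exactly.

3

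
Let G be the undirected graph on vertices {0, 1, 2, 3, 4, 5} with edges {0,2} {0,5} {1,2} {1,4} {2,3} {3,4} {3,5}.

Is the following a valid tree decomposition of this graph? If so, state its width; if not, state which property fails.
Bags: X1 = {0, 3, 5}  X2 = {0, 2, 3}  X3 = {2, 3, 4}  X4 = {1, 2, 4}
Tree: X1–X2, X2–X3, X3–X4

Vertex coverage: the bags together contain {0, 1, 2, 3, 4, 5}, the full vertex set. Edge coverage: each edge of G has both endpoints in at least one bag. Running intersection: for every vertex, the bags containing it form a connected subtree. All three properties hold, so this is a valid tree decomposition of width max|bag| − 1 = 2, and hence tw(G) ≤ 2.

Yes; width 2.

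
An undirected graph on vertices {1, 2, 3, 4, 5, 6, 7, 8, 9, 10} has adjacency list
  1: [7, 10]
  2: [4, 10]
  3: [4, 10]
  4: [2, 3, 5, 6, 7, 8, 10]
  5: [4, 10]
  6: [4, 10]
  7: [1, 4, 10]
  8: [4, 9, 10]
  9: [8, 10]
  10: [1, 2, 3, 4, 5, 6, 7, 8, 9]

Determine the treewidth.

A width-2 tree decomposition is:
Bags: B1 = {4, 7, 10}  B2 = {4, 6, 10}  B3 = {4, 5, 10}  B4 = {1, 7, 10}  B5 = {2, 4, 10}  B6 = {4, 8, 10}  B7 = {8, 9, 10}  B8 = {3, 4, 10}
Tree: B1–B2, B1–B3, B1–B4, B2–B5, B5–B6, B6–B7, B3–B8
Each bag holds 3 vertices, so the decomposition has width 2, which upper-bounds the treewidth. For the lower bound, the 3 vertices {1, 7, 10} are pairwise adjacent, and any tree decomposition puts a clique entirely inside one bag — forcing width ≥ 2. Therefore the treewidth is 2.

2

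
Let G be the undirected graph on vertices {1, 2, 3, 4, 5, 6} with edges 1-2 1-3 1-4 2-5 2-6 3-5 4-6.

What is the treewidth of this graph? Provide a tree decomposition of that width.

Treewidth 2.
Bags: B1 = {2, 3, 5}  B2 = {1, 2, 3}  B3 = {1, 2, 6}  B4 = {1, 4, 6}
Tree: B1–B2, B2–B3, B3–B4

Each bag holds 3 vertices, so the decomposition has width 2, which upper-bounds the treewidth. For the lower bound, G contains the cycle 5–3–1–2–5, so G is not a forest; only forests have treewidth ≤ 1, hence tw(G) ≥ 2. Combining the bounds, tw(G) = 2.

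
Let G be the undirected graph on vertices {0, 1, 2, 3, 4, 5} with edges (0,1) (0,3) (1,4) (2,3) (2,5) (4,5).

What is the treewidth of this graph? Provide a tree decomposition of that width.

Treewidth 2.
One optimal decomposition is:
Bags: B1 = {2, 3, 5}  B2 = {0, 3, 5}  B3 = {0, 1, 5}  B4 = {1, 4, 5}
Tree: B1–B2, B2–B3, B3–B4

The largest bag has 3 vertices, giving width 2; this decomposition certifies tw(G) ≤ 2. The edges 5–2–3–0–1–4–5 form a cycle, so G is not a tree and its treewidth is at least 2. Therefore the treewidth is 2.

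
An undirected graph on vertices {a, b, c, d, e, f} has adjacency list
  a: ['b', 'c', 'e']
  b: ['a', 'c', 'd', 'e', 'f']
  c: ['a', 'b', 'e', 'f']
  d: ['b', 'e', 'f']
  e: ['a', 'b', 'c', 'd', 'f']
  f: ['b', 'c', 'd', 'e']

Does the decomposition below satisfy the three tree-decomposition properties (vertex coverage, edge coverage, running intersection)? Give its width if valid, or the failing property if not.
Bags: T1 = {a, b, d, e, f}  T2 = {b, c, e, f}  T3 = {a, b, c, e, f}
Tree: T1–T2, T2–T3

A tree decomposition must satisfy three properties: every vertex lies in some bag; for every edge, both endpoints lie together in some bag; and for every vertex, the bags containing it form a connected subtree. Here bags containing vertex a are not connected in the tree, so the decomposition is invalid.

No — bags containing vertex a are not connected in the tree.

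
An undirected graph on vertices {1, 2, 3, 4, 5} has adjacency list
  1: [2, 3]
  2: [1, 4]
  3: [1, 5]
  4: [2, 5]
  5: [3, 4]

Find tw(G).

A width-2 tree decomposition is:
Bags: B1 = {1, 3, 5}  B2 = {1, 2, 5}  B3 = {2, 4, 5}
Tree: B1–B2, B2–B3
Each bag holds 3 vertices, so the decomposition has width 2, which upper-bounds the treewidth. The edges 5–3–1–2–4–5 form a cycle, so G is not a tree and its treewidth is at least 2. The upper and lower bounds meet at 2, so that is the treewidth.

2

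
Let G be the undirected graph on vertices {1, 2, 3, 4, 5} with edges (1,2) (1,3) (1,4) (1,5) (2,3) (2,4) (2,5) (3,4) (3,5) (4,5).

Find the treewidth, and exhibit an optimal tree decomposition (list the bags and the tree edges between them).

Treewidth 4.
One optimal decomposition is:
Bags: B1 = {1, 2, 3, 4, 5}
Tree: (single bag)

With just one bag of size 5, the width is 5 − 1 = 4, so tw(G) ≤ 4. For the lower bound, the 5 vertices {1, 2, 3, 4, 5} are pairwise adjacent, and any tree decomposition puts a clique entirely inside one bag — forcing width ≥ 4. Combining the bounds, tw(G) = 4.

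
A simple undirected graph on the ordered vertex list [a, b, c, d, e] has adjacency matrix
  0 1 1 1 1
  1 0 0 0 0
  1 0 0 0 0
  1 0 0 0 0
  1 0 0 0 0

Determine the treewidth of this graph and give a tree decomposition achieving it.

Treewidth 1.
Bags: B1 = {a, e}  B2 = {a, c}  B3 = {a, b}  B4 = {a, d}
Tree: B1–B2, B2–B3, B1–B4

Each bag holds 2 vertices, so the decomposition has width 1, which upper-bounds the treewidth. Any graph with an edge has treewidth ≥ 1, and G has the edge e–a. Hence tw(G) = 1 exactly.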